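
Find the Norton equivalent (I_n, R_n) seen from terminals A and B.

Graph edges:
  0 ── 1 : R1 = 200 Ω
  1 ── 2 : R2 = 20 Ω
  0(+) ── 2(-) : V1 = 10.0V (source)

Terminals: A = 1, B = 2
Find the Thévenin equivalent first; then I_n = V_th/R_th and R_n = R_th.
Step 1 — V_th is the open-circuit voltage V_A - V_B (nothing connected across the terminals).
Nodal analysis, taking node 2 as the 0 V reference.
Source V1 fixes V_0 = 10 V.
KCL at each unknown node (sum of currents leaving = 0; resistances in Ω):
  Node 1: (V_1 - 10)/200 + (V_1 - 0)/20 = 0
Collecting terms: 0.055 × V_1 = 0.05  =>  V_1 = 0.9091 V
V_th = V_1 - V_2 = 0.9091 - 0 = 0.9091 V
Step 2 — R_th: zero the source — replace V1 by a short circuit (node 2 merges into node 0) — and find the resistance seen between A (node 1) and B (node 0).
Reduce the network between node 1 (A) and node 0 (B) by series/parallel combination:
  Rp1 = R1 ‖ R2 (parallel, both between nodes 0 and 1) = 1/(1/200 + 1/20) = 18.18 Ω
R_th = 18.18 Ω
I_n = V_th/R_th = 0.9091/18.18 = 0.05 A, and R_n = R_th = 18.18 Ω

Final answer: I_n = 0.05 A, R_n = 18.18 Ω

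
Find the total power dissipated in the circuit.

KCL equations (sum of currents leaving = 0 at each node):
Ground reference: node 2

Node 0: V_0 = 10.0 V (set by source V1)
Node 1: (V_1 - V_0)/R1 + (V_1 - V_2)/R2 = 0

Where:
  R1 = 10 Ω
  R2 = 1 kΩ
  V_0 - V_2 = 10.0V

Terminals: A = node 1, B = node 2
Nodal analysis, taking node 2 as the 0 V reference.
Source V1 fixes V_0 = 10 V.
KCL at each unknown node (sum of currents leaving = 0; resistances in Ω):
  Node 1: (V_1 - 10)/10 + (V_1 - 0)/1000 = 0
Collecting terms: 0.101 × V_1 = 1  =>  V_1 = 9.901 V
Power in each resistor, P = (ΔV)²/R:
  P_R1 = (10 - 9.901)²/10 = 0.0009803 W
  P_R2 = (9.901 - 0)²/1000 = 0.09803 W
P_total = P_R1 + P_R2 = 0.09901 W

Final answer: 0.09901 W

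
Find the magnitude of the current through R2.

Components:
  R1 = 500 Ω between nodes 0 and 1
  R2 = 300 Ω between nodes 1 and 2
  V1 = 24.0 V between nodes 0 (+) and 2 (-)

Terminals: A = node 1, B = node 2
Nodal analysis, taking node 2 as the 0 V reference.
Source V1 fixes V_0 = 24 V.
KCL at each unknown node (sum of currents leaving = 0; resistances in Ω):
  Node 1: (V_1 - 24)/500 + (V_1 - 0)/300 = 0
Collecting terms: 0.005333 × V_1 = 0.048  =>  V_1 = 9 V
I_R2 = (V_1 - V_2)/R2 = (9 - 0)/300 = 0.03 A
|I_R2| = 0.03 A

Final answer: |I_R2| = 0.03 A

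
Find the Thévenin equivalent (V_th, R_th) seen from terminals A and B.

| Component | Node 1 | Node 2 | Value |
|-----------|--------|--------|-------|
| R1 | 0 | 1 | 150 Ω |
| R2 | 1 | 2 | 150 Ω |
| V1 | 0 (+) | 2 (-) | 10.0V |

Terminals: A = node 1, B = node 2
Step 1 — V_th is the open-circuit voltage V_A - V_B (nothing connected across the terminals).
Nodal analysis, taking node 2 as the 0 V reference.
Source V1 fixes V_0 = 10 V.
KCL at each unknown node (sum of currents leaving = 0; resistances in Ω):
  Node 1: (V_1 - 10)/150 + (V_1 - 0)/150 = 0
Collecting terms: 0.01333 × V_1 = 0.06667  =>  V_1 = 5 V
V_th = V_1 - V_2 = 5 - 0 = 5 V
Step 2 — R_th: zero the source — replace V1 by a short circuit (node 2 merges into node 0) — and find the resistance seen between A (node 1) and B (node 0).
Reduce the network between node 1 (A) and node 0 (B) by series/parallel combination:
  Rp1 = R1 ‖ R2 (parallel, both between nodes 0 and 1) = 1/(1/150 + 1/150) = 75 Ω
R_th = 75 Ω

Final answer: V_th = 5 V, R_th = 75 Ω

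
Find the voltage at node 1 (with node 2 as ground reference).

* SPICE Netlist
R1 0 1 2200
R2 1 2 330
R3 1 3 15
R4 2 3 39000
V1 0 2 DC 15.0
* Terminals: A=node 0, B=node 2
Nodal analysis, taking node 2 as the 0 V reference.
Source V1 fixes V_0 = 15 V.
KCL at each unknown node (sum of currents leaving = 0; resistances in Ω):
  Node 1: (V_1 - 15)/2200 + (V_1 - 0)/330 + (V_1 - V_3)/15 = 0
  Node 3: (V_3 - V_1)/15 + (V_3 - 0)/39000 = 0
Collecting terms (coefficients in siemens):
  0.07015·V_1 - 0.06667·V_3 = 0.006818
  0.06669·V_3 - 0.06667·V_1 = 0
Determinant D = (0.07015)(0.06669) - (-0.06667)(-0.06667) = 0.0002341
V_1 = [(0.006818)(0.06669) - (-0.06667)(0)]/D = 1.942 V
V_3 = [(0.07015)(0) - (0.006818)(-0.06667)]/D = 1.941 V
The requested potential is V_1 = 1.942 V.

Final answer: V_1 = 1.942 V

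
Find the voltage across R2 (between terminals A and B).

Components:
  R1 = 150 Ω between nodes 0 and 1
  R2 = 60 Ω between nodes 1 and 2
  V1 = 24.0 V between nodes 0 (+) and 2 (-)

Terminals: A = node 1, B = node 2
R1 and R2 are in series across V1 (node 0 → node 1 → node 2), and the output A–B is taken across R2, so this is a voltage divider.
Series current: I = V1/(R1 + R2) = 24/(150 + 60) = 24/210 = 0.1143 A
V_R2 = I × R2 = V1 × R2/(R1 + R2) = 24 × 60/210 = 6.857 V

Final answer: 6.857 V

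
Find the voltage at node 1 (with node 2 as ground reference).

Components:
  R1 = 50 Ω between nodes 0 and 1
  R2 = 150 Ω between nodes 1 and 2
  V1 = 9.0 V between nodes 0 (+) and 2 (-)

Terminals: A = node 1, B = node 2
Nodal analysis, taking node 2 as the 0 V reference.
Source V1 fixes V_0 = 9 V.
KCL at each unknown node (sum of currents leaving = 0; resistances in Ω):
  Node 1: (V_1 - 9)/50 + (V_1 - 0)/150 = 0
Collecting terms: 0.02667 × V_1 = 0.18  =>  V_1 = 6.75 V
The requested potential is V_1 = 6.75 V.

Final answer: V_1 = 6.75 V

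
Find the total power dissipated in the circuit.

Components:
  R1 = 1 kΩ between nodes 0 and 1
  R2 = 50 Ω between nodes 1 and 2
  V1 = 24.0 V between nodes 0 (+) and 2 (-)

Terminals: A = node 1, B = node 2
Nodal analysis, taking node 2 as the 0 V reference.
Source V1 fixes V_0 = 24 V.
KCL at each unknown node (sum of currents leaving = 0; resistances in Ω):
  Node 1: (V_1 - 24)/1000 + (V_1 - 0)/50 = 0
Collecting terms: 0.021 × V_1 = 0.024  =>  V_1 = 1.143 V
Power in each resistor, P = (ΔV)²/R:
  P_R1 = (24 - 1.143)²/1000 = 0.5224 W
  P_R2 = (1.143 - 0)²/50 = 0.02612 W
P_total = P_R1 + P_R2 = 0.5486 W

Final answer: 0.5486 W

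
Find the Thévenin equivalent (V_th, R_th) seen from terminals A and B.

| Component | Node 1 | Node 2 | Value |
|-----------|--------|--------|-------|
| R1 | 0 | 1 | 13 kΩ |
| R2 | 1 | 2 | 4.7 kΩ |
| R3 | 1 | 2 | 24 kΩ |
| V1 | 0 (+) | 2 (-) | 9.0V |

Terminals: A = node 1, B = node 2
Step 1 — V_th is the open-circuit voltage V_A - V_B (nothing connected across the terminals).
Nodal analysis, taking node 2 as the 0 V reference.
Source V1 fixes V_0 = 9 V.
KCL at each unknown node (sum of currents leaving = 0; resistances in Ω):
  Node 1: (V_1 - 9)/13000 + (V_1 - 0)/4700 + (V_1 - 0)/24000 = 0
Collecting terms: 0.0003314 × V_1 = 0.0006923  =>  V_1 = 2.089 V
V_th = V_1 - V_2 = 2.089 - 0 = 2.089 V
Step 2 — R_th: zero the source — replace V1 by a short circuit (node 2 merges into node 0) — and find the resistance seen between A (node 1) and B (node 0).
Reduce the network between node 1 (A) and node 0 (B) by series/parallel combination:
  Rp1 = R1 ‖ R2 ‖ R3 (parallel, all between nodes 0 and 1) = 1/(1/13000 + 1/4700 + 1/24000) = 3018 Ω
R_th = 3.018 kΩ

Final answer: V_th = 2.089 V, R_th = 3.018 kΩ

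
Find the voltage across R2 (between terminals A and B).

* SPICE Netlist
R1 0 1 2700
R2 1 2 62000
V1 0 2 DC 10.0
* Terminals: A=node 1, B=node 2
R1 and R2 are in series across V1 (node 0 → node 1 → node 2), and the output A–B is taken across R2, so this is a voltage divider.
Series current: I = V1/(R1 + R2) = 10/(2700 + 62000) = 10/64700 = 0.0001546 A
V_R2 = I × R2 = V1 × R2/(R1 + R2) = 10 × 62000/64700 = 9.583 V

Final answer: 9.583 V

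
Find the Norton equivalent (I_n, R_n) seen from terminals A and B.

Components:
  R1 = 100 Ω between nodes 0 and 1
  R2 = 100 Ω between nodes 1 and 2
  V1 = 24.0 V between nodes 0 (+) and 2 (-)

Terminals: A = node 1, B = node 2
Find the Thévenin equivalent first; then I_n = V_th/R_th and R_n = R_th.
Step 1 — V_th is the open-circuit voltage V_A - V_B (nothing connected across the terminals).
Nodal analysis, taking node 2 as the 0 V reference.
Source V1 fixes V_0 = 24 V.
KCL at each unknown node (sum of currents leaving = 0; resistances in Ω):
  Node 1: (V_1 - 24)/100 + (V_1 - 0)/100 = 0
Collecting terms: 0.02 × V_1 = 0.24  =>  V_1 = 12 V
V_th = V_1 - V_2 = 12 - 0 = 12 V
Step 2 — R_th: zero the source — replace V1 by a short circuit (node 2 merges into node 0) — and find the resistance seen between A (node 1) and B (node 0).
Reduce the network between node 1 (A) and node 0 (B) by series/parallel combination:
  Rp1 = R1 ‖ R2 (parallel, both between nodes 0 and 1) = 1/(1/100 + 1/100) = 50 Ω
R_th = 50 Ω
I_n = V_th/R_th = 12/50 = 0.24 A, and R_n = R_th = 50 Ω

Final answer: I_n = 0.24 A, R_n = 50 Ω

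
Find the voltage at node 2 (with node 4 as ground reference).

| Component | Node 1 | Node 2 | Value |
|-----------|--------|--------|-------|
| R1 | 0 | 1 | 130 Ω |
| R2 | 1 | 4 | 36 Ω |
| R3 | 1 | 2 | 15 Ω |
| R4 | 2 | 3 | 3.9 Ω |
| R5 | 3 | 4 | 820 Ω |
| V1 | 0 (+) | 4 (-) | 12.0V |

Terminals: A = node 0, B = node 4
Nodal analysis, taking node 4 as the 0 V reference.
Source V1 fixes V_0 = 12 V.
KCL at each unknown node (sum of currents leaving = 0; resistances in Ω):
  Node 1: (V_1 - 12)/130 + (V_1 - 0)/36 + (V_1 - V_2)/15 = 0
  Node 2: (V_2 - V_1)/15 + (V_2 - V_3)/3.9 = 0
  Node 3: (V_3 - V_2)/3.9 + (V_3 - 0)/820 = 0
Collecting terms (coefficients in siemens):
  0.1021·V_1 - 0.06667·V_2 = 0.09231
  0.3231·V_2 - 0.06667·V_1 - 0.2564·V_3 = 0
  0.2576·V_3 - 0.2564·V_2 = 0
Solving these 3 simultaneous equations (Gaussian elimination) gives:
  V_1 = 2.518 V, V_2 = 2.473 V, V_3 = 2.461 V
The requested potential is V_2 = 2.473 V.

Final answer: V_2 = 2.473 V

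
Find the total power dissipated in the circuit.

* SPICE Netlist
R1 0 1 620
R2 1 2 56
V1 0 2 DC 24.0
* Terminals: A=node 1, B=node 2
Nodal analysis, taking node 2 as the 0 V reference.
Source V1 fixes V_0 = 24 V.
KCL at each unknown node (sum of currents leaving = 0; resistances in Ω):
  Node 1: (V_1 - 24)/620 + (V_1 - 0)/56 = 0
Collecting terms: 0.01947 × V_1 = 0.03871  =>  V_1 = 1.988 V
Power in each resistor, P = (ΔV)²/R:
  P_R1 = (24 - 1.988)²/620 = 0.7815 W
  P_R2 = (1.988 - 0)²/56 = 0.07059 W
P_total = P_R1 + P_R2 = 0.8521 W

Final answer: 0.8521 W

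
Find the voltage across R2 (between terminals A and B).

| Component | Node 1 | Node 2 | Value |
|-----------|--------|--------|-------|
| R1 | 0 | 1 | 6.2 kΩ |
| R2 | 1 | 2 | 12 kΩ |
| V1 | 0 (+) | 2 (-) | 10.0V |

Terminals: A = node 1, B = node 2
R1 and R2 are in series across V1 (node 0 → node 1 → node 2), and the output A–B is taken across R2, so this is a voltage divider.
Series current: I = V1/(R1 + R2) = 10/(6200 + 12000) = 10/18200 = 0.0005495 A
V_R2 = I × R2 = V1 × R2/(R1 + R2) = 10 × 12000/18200 = 6.593 V

Final answer: 6.593 V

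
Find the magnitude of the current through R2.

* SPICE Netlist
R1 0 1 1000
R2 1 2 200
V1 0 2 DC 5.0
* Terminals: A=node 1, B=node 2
Nodal analysis, taking node 2 as the 0 V reference.
Source V1 fixes V_0 = 5 V.
KCL at each unknown node (sum of currents leaving = 0; resistances in Ω):
  Node 1: (V_1 - 5)/1000 + (V_1 - 0)/200 = 0
Collecting terms: 0.006 × V_1 = 0.005  =>  V_1 = 0.8333 V
I_R2 = (V_1 - V_2)/R2 = (0.8333 - 0)/200 = 0.004167 A
|I_R2| = 0.004167 A

Final answer: |I_R2| = 0.004167 A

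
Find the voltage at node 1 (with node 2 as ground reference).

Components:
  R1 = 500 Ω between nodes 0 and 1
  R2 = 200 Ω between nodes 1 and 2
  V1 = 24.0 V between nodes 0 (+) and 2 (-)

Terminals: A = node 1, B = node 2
Nodal analysis, taking node 2 as the 0 V reference.
Source V1 fixes V_0 = 24 V.
KCL at each unknown node (sum of currents leaving = 0; resistances in Ω):
  Node 1: (V_1 - 24)/500 + (V_1 - 0)/200 = 0
Collecting terms: 0.007 × V_1 = 0.048  =>  V_1 = 6.857 V
The requested potential is V_1 = 6.857 V.

Final answer: V_1 = 6.857 V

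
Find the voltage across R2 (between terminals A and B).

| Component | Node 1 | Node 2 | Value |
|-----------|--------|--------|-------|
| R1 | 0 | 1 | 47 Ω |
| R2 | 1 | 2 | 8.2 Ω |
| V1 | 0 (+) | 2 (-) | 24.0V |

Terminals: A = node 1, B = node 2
R1 and R2 are in series across V1 (node 0 → node 1 → node 2), and the output A–B is taken across R2, so this is a voltage divider.
Series current: I = V1/(R1 + R2) = 24/(47 + 8.2) = 24/55.2 = 0.4348 A
V_R2 = I × R2 = V1 × R2/(R1 + R2) = 24 × 8.2/55.2 = 3.565 V

Final answer: 3.565 V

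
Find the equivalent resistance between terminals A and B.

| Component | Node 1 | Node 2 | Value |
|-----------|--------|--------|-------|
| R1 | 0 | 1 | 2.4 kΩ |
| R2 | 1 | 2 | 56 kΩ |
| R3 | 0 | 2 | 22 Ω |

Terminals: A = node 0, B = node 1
Reduce the network between node 0 (A) and node 1 (B) by series/parallel combination:
  Rs1 = R3 + R2 (series, joined only at node 2) = 22 + 56000 = 56020 Ω
  Rp1 = R1 ‖ Rs1 (parallel, both between nodes 0 and 1) = 1/(1/2400 + 1/56020) = 2301 Ω
R_eq = 2.301 kΩ

Final answer: 2.301 kΩ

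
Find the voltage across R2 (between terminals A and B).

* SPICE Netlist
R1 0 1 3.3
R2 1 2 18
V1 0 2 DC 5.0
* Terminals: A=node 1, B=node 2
R1 and R2 are in series across V1 (node 0 → node 1 → node 2), and the output A–B is taken across R2, so this is a voltage divider.
Series current: I = V1/(R1 + R2) = 5/(3.3 + 18) = 5/21.3 = 0.2347 A
V_R2 = I × R2 = V1 × R2/(R1 + R2) = 5 × 18/21.3 = 4.225 V

Final answer: 4.225 V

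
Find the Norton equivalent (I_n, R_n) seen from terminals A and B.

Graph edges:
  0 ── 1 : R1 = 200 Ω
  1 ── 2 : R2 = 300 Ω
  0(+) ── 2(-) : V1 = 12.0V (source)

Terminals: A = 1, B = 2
Find the Thévenin equivalent first; then I_n = V_th/R_th and R_n = R_th.
Step 1 — V_th is the open-circuit voltage V_A - V_B (nothing connected across the terminals).
Nodal analysis, taking node 2 as the 0 V reference.
Source V1 fixes V_0 = 12 V.
KCL at each unknown node (sum of currents leaving = 0; resistances in Ω):
  Node 1: (V_1 - 12)/200 + (V_1 - 0)/300 = 0
Collecting terms: 0.008333 × V_1 = 0.06  =>  V_1 = 7.2 V
V_th = V_1 - V_2 = 7.2 - 0 = 7.2 V
Step 2 — R_th: zero the source — replace V1 by a short circuit (node 2 merges into node 0) — and find the resistance seen between A (node 1) and B (node 0).
Reduce the network between node 1 (A) and node 0 (B) by series/parallel combination:
  Rp1 = R1 ‖ R2 (parallel, both between nodes 0 and 1) = 1/(1/200 + 1/300) = 120 Ω
R_th = 120 Ω
I_n = V_th/R_th = 7.2/120 = 0.06 A, and R_n = R_th = 120 Ω

Final answer: I_n = 0.06 A, R_n = 120 Ω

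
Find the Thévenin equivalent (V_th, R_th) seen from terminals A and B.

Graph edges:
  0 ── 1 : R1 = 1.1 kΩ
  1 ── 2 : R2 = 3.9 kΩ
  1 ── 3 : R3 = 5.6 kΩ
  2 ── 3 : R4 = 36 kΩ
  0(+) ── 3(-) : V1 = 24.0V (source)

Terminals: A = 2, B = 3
Step 1 — V_th is the open-circuit voltage V_A - V_B (nothing connected across the terminals).
Nodal analysis, taking node 3 as the 0 V reference.
Source V1 fixes V_0 = 24 V.
KCL at each unknown node (sum of currents leaving = 0; resistances in Ω):
  Node 1: (V_1 - 24)/1100 + (V_1 - V_2)/3900 + (V_1 - 0)/5600 = 0
  Node 2: (V_2 - V_1)/3900 + (V_2 - 0)/36000 = 0
Collecting terms (coefficients in siemens):
  0.001344·V_1 - 0.0002564·V_2 = 0.02182
  0.0002842·V_2 - 0.0002564·V_1 = 0
Determinant D = (0.001344)(0.0002842) - (-0.0002564)(-0.0002564) = 0.0000003162
V_1 = [(0.02182)(0.0002842) - (-0.0002564)(0)]/D = 19.61 V
V_2 = [(0.001344)(0) - (0.02182)(-0.0002564)]/D = 17.69 V
V_th = V_2 - V_3 = 17.69 - 0 = 17.69 V
Step 2 — R_th: zero the source — replace V1 by a short circuit (node 3 merges into node 0) — and find the resistance seen between A (node 2) and B (node 0).
Reduce the network between node 2 (A) and node 0 (B) by series/parallel combination:
  Rp1 = R1 ‖ R3 (parallel, both between nodes 0 and 1) = 1/(1/1100 + 1/5600) = 919.4 Ω
  Rs1 = R2 + Rp1 (series, joined only at node 1) = 3900 + 919.4 = 4819 Ω
  Rp2 = R4 ‖ Rs1 (parallel, both between nodes 0 and 2) = 1/(1/36000 + 1/4819) = 4250 Ω
R_th = 4.25 kΩ

Final answer: V_th = 17.69 V, R_th = 4.25 kΩ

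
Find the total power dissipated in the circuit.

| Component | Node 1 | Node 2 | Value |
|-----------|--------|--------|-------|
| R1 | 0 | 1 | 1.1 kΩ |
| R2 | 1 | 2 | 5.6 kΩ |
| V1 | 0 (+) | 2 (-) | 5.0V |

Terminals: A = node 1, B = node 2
Nodal analysis, taking node 2 as the 0 V reference.
Source V1 fixes V_0 = 5 V.
KCL at each unknown node (sum of currents leaving = 0; resistances in Ω):
  Node 1: (V_1 - 5)/1100 + (V_1 - 0)/5600 = 0
Collecting terms: 0.001088 × V_1 = 0.004545  =>  V_1 = 4.179 V
Power in each resistor, P = (ΔV)²/R:
  P_R1 = (5 - 4.179)²/1100 = 0.0006126 W
  P_R2 = (4.179 - 0)²/5600 = 0.003119 W
P_total = P_R1 + P_R2 = 0.003731 W

Final answer: 0.003731 W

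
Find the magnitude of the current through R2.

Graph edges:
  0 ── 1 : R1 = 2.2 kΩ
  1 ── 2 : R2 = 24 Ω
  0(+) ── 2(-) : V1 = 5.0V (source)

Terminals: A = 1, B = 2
Nodal analysis, taking node 2 as the 0 V reference.
Source V1 fixes V_0 = 5 V.
KCL at each unknown node (sum of currents leaving = 0; resistances in Ω):
  Node 1: (V_1 - 5)/2200 + (V_1 - 0)/24 = 0
Collecting terms: 0.04212 × V_1 = 0.002273  =>  V_1 = 0.05396 V
I_R2 = (V_1 - V_2)/R2 = (0.05396 - 0)/24 = 0.002248 A
|I_R2| = 0.002248 A

Final answer: |I_R2| = 0.002248 A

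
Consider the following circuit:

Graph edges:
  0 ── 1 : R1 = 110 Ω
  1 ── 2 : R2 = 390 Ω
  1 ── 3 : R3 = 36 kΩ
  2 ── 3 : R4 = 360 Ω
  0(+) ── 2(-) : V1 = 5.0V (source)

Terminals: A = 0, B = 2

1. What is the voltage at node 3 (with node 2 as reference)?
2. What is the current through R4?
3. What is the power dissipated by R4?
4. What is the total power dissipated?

Nodal analysis, taking node 2 as the 0 V reference.
Source V1 fixes V_0 = 5 V.
KCL at each unknown node (sum of currents leaving = 0; resistances in Ω):
  Node 1: (V_1 - 5)/110 + (V_1 - 0)/390 + (V_1 - V_3)/36000 = 0
  Node 3: (V_3 - V_1)/36000 + (V_3 - 0)/360 = 0
Collecting terms (coefficients in siemens):
  0.01168·V_1 - 0.00002778·V_3 = 0.04545
  0.002806·V_3 - 0.00002778·V_1 = 0
Determinant D = (0.01168)(0.002806) - (-0.00002778)(-0.00002778) = 0.00003278
V_1 = [(0.04545)(0.002806) - (-0.00002778)(0)]/D = 3.891 V
V_3 = [(0.01168)(0) - (0.04545)(-0.00002778)]/D = 0.03852 V
Part 1:
  Read off the nodal solution: V_3 = 0.03852 V
Part 2:
  I_R4 = (V_2 - V_3)/R4 = (0 - 0.03852)/360 = -0.000107 A
  Magnitude: I_R4 = 0.000107 A
Part 3:
  I_R4 = (V_2 - V_3)/R4 = (0 - 0.03852)/360 = -0.000107 A
  P_R4 = I_R4² × R4 = (-0.000107)² × 360 = 0.000004122 W
Part 4:
  Power in each resistor, P = (ΔV)²/R:
    P_R1 = (5 - 3.891)²/110 = 0.01118 W
    P_R2 = (3.891 - 0)²/390 = 0.03882 W
    P_R3 = (3.891 - 0.03852)²/36000 = 0.0004122 W
    P_R4 = (0 - 0.03852)²/360 = 0.000004122 W
  P_total = P_R1 + P_R2 + P_R3 + P_R4 = 0.05042 W

Final answers:
1. V_3 = 0.03852 V
2. I_R4 = 0.000107 A
3. P_R4 = 4.122e-06 W
4. P_total = 0.05042 W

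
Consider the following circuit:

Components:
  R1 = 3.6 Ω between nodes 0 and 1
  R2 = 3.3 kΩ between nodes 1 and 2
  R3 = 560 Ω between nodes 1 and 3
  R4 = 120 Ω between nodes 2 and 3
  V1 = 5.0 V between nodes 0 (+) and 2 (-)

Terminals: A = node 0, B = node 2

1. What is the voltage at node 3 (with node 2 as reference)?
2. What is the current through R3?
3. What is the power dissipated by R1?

Nodal analysis, taking node 2 as the 0 V reference.
Source V1 fixes V_0 = 5 V.
KCL at each unknown node (sum of currents leaving = 0; resistances in Ω):
  Node 1: (V_1 - 5)/3.6 + (V_1 - 0)/3300 + (V_1 - V_3)/560 = 0
  Node 3: (V_3 - V_1)/560 + (V_3 - 0)/120 = 0
Collecting terms (coefficients in siemens):
  0.2799·V_1 - 0.001786·V_3 = 1.389
  0.01012·V_3 - 0.001786·V_1 = 0
Determinant D = (0.2799)(0.01012) - (-0.001786)(-0.001786) = 0.002829
V_1 = [(1.389)(0.01012) - (-0.001786)(0)]/D = 4.968 V
V_3 = [(0.2799)(0) - (1.389)(-0.001786)]/D = 0.8768 V
Part 1:
  Read off the nodal solution: V_3 = 0.8768 V
Part 2:
  I_R3 = (V_1 - V_3)/R3 = (4.968 - 0.8768)/560 = 0.007306 A
  Magnitude: I_R3 = 0.007306 A
Part 3:
  I_R1 = (V_0 - V_1)/R1 = (5 - 4.968)/3.6 = 0.008812 A
  P_R1 = I_R1² × R1 = (0.008812)² × 3.6 = 0.0002795 W

Final answers:
1. V_3 = 0.8768 V
2. I_R3 = 0.007306 A
3. P_R1 = 0.0002795 W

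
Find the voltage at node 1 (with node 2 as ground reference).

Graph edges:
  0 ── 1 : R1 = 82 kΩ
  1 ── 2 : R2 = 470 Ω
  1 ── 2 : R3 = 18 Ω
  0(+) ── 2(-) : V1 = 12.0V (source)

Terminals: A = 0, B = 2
Nodal analysis, taking node 2 as the 0 V reference.
Source V1 fixes V_0 = 12 V.
KCL at each unknown node (sum of currents leaving = 0; resistances in Ω):
  Node 1: (V_1 - 12)/82000 + (V_1 - 0)/470 + (V_1 - 0)/18 = 0
Collecting terms: 0.0577 × V_1 = 0.0001463  =>  V_1 = 0.002536 V
The requested potential is V_1 = 0.002536 V.

Final answer: V_1 = 0.002536 V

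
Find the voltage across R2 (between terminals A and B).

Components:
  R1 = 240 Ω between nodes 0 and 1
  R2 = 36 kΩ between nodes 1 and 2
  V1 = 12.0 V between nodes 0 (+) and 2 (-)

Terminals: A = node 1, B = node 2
R1 and R2 are in series across V1 (node 0 → node 1 → node 2), and the output A–B is taken across R2, so this is a voltage divider.
Series current: I = V1/(R1 + R2) = 12/(240 + 36000) = 12/36240 = 0.0003311 A
V_R2 = I × R2 = V1 × R2/(R1 + R2) = 12 × 36000/36240 = 11.92 V

Final answer: 11.92 V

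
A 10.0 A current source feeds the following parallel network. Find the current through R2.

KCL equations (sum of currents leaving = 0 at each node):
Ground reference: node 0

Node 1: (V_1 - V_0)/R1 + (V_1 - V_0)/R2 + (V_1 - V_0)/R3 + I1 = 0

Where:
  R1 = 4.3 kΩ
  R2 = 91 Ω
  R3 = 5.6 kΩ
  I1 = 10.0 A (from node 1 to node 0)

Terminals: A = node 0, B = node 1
All resistors sit directly between nodes 0 and 1, so they are in parallel and share one voltage V; the full source current 10 A splits among them.
1/R_par = 1/4300 + 1/91 + 1/5600 = 0.0114 S  =>  R_par = 87.72 Ω
V = I × R_par = 10 × 87.72 = 877.2 V
I_R2 = V/R2 = 877.2/91 = 9.639 A

Final answer: 9.639 A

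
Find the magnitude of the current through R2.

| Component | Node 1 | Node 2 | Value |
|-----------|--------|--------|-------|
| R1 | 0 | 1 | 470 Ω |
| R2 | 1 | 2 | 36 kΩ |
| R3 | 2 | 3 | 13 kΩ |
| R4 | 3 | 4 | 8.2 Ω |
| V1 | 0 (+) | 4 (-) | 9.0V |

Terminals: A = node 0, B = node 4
Nodal analysis, taking node 4 as the 0 V reference.
Source V1 fixes V_0 = 9 V.
KCL at each unknown node (sum of currents leaving = 0; resistances in Ω):
  Node 1: (V_1 - 9)/470 + (V_1 - V_2)/36000 = 0
  Node 2: (V_2 - V_1)/36000 + (V_2 - V_3)/13000 = 0
  Node 3: (V_3 - V_2)/13000 + (V_3 - 0)/8.2 = 0
Collecting terms (coefficients in siemens):
  0.002155·V_1 - 0.00002778·V_2 = 0.01915
  0.0001047·V_2 - 0.00002778·V_1 - 0.00007692·V_3 = 0
  0.122·V_3 - 0.00007692·V_2 = 0
Solving these 3 simultaneous equations (Gaussian elimination) gives:
  V_1 = 8.915 V, V_2 = 2.366 V, V_3 = 0.001492 V
I_R2 = (V_1 - V_2)/R2 = (8.915 - 2.366)/36000 = 0.0001819 A
|I_R2| = 0.0001819 A

Final answer: |I_R2| = 0.0001819 A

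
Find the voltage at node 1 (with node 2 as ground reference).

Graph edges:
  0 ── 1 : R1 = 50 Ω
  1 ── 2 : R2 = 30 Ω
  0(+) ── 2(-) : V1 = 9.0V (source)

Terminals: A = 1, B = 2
Nodal analysis, taking node 2 as the 0 V reference.
Source V1 fixes V_0 = 9 V.
KCL at each unknown node (sum of currents leaving = 0; resistances in Ω):
  Node 1: (V_1 - 9)/50 + (V_1 - 0)/30 = 0
Collecting terms: 0.05333 × V_1 = 0.18  =>  V_1 = 3.375 V
The requested potential is V_1 = 3.375 V.

Final answer: V_1 = 3.375 V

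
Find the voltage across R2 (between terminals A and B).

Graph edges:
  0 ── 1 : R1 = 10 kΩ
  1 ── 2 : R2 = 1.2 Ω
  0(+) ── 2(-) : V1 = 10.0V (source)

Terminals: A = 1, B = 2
R1 and R2 are in series across V1 (node 0 → node 1 → node 2), and the output A–B is taken across R2, so this is a voltage divider.
Series current: I = V1/(R1 + R2) = 10/(10000 + 1.2) = 10/10000 = 0.0009999 A
V_R2 = I × R2 = V1 × R2/(R1 + R2) = 10 × 1.2/10000 = 0.0012 V

Final answer: 0.0012 V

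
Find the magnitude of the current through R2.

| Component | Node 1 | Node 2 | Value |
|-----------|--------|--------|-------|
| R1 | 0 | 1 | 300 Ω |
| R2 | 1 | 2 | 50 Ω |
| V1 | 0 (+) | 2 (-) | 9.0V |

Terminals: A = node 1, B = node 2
Nodal analysis, taking node 2 as the 0 V reference.
Source V1 fixes V_0 = 9 V.
KCL at each unknown node (sum of currents leaving = 0; resistances in Ω):
  Node 1: (V_1 - 9)/300 + (V_1 - 0)/50 = 0
Collecting terms: 0.02333 × V_1 = 0.03  =>  V_1 = 1.286 V
I_R2 = (V_1 - V_2)/R2 = (1.286 - 0)/50 = 0.02571 A
|I_R2| = 0.02571 A

Final answer: |I_R2| = 0.02571 A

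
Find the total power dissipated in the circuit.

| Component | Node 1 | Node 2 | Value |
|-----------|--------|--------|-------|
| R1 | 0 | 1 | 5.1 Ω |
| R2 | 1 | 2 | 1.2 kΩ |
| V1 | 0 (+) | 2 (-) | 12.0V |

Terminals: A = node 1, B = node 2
Nodal analysis, taking node 2 as the 0 V reference.
Source V1 fixes V_0 = 12 V.
KCL at each unknown node (sum of currents leaving = 0; resistances in Ω):
  Node 1: (V_1 - 12)/5.1 + (V_1 - 0)/1200 = 0
Collecting terms: 0.1969 × V_1 = 2.353  =>  V_1 = 11.95 V
Power in each resistor, P = (ΔV)²/R:
  P_R1 = (12 - 11.95)²/5.1 = 0.0005057 W
  P_R2 = (11.95 - 0)²/1200 = 0.119 W
P_total = P_R1 + P_R2 = 0.1195 W

Final answer: 0.1195 W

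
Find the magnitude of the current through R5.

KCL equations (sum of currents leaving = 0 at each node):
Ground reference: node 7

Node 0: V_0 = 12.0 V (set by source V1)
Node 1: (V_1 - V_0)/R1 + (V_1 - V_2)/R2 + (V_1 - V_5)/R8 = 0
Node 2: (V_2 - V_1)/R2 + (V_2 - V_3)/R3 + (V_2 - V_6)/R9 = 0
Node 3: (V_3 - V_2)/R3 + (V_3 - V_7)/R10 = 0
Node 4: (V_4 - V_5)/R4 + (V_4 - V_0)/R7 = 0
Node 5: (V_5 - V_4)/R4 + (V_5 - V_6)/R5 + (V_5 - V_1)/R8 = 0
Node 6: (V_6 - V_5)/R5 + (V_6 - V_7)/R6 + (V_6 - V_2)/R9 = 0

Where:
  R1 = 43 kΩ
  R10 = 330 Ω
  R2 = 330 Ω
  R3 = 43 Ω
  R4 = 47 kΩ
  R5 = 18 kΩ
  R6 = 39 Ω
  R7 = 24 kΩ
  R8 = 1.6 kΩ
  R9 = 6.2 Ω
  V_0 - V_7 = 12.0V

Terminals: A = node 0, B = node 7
Nodal analysis, taking node 7 as the 0 V reference.
Source V1 fixes V_0 = 12 V.
KCL at each unknown node (sum of currents leaving = 0; resistances in Ω):
  Node 1: (V_1 - 12)/43000 + (V_1 - V_2)/330 + (V_1 - V_5)/1600 = 0
  Node 2: (V_2 - V_1)/330 + (V_2 - V_3)/43 + (V_2 - V_6)/6.2 = 0
  Node 3: (V_3 - V_2)/43 + (V_3 - 0)/330 = 0
  Node 4: (V_4 - V_5)/47000 + (V_4 - 12)/24000 = 0
  Node 5: (V_5 - V_4)/47000 + (V_5 - V_6)/18000 + (V_5 - V_1)/1600 = 0
  Node 6: (V_6 - V_5)/18000 + (V_6 - 0)/39 + (V_6 - V_2)/6.2 = 0
Collecting terms (coefficients in siemens):
  0.003679·V_1 - 0.00303·V_2 - 0.000625·V_5 = 0.0002791
  0.1876·V_2 - 0.00303·V_1 - 0.02326·V_3 - 0.1613·V_6 = 0
  0.02629·V_3 - 0.02326·V_2 = 0
  0.00006294·V_4 - 0.00002128·V_5 = 0.0005
  0.0007018·V_5 - 0.000625·V_1 - 0.00002128·V_4 - 0.00005556·V_6 = 0
  0.187·V_6 - 0.1613·V_2 - 0.00005556·V_5 = 0
Solving these 6 simultaneous equations (Gaussian elimination) gives:
  V_1 = 0.1557 V, V_2 = 0.01759 V, V_3 = 0.01556 V, V_4 = 8.074 V
  V_5 = 0.3846 V, V_6 = 0.01528 V
I_R5 = (V_5 - V_6)/R5 = (0.3846 - 0.01528)/18000 = 0.00002052 A
|I_R5| = 0.00002052 A

Final answer: |I_R5| = 2.052e-05 A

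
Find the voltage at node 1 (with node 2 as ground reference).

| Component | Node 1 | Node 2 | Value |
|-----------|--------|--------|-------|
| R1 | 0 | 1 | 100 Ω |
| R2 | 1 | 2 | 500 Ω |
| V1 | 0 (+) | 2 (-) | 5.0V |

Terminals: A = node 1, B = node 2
Nodal analysis, taking node 2 as the 0 V reference.
Source V1 fixes V_0 = 5 V.
KCL at each unknown node (sum of currents leaving = 0; resistances in Ω):
  Node 1: (V_1 - 5)/100 + (V_1 - 0)/500 = 0
Collecting terms: 0.012 × V_1 = 0.05  =>  V_1 = 4.167 V
The requested potential is V_1 = 4.167 V.

Final answer: V_1 = 4.167 V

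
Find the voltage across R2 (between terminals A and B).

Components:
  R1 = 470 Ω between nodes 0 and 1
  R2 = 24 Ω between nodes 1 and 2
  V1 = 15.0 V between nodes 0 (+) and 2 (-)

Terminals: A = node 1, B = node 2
R1 and R2 are in series across V1 (node 0 → node 1 → node 2), and the output A–B is taken across R2, so this is a voltage divider.
Series current: I = V1/(R1 + R2) = 15/(470 + 24) = 15/494 = 0.03036 A
V_R2 = I × R2 = V1 × R2/(R1 + R2) = 15 × 24/494 = 0.7287 V

Final answer: 0.7287 V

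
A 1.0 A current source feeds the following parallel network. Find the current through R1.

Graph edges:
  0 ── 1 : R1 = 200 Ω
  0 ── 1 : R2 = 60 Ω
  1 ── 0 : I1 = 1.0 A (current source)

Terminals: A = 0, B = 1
All resistors sit directly between nodes 0 and 1, so they are in parallel and share one voltage V; the full source current 1 A splits among them.
1/R_par = 1/200 + 1/60 = 0.02167 S  =>  R_par = 46.15 Ω
V = I × R_par = 1 × 46.15 = 46.15 V
I_R1 = V/R1 = 46.15/200 = 0.2308 A

Final answer: 0.2308 A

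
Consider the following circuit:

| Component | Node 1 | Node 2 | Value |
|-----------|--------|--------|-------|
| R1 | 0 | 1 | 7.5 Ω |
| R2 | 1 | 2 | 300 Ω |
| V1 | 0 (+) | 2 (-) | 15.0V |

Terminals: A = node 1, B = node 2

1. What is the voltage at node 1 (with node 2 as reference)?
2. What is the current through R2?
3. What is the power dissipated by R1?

Nodal analysis, taking node 2 as the 0 V reference.
Source V1 fixes V_0 = 15 V.
KCL at each unknown node (sum of currents leaving = 0; resistances in Ω):
  Node 1: (V_1 - 15)/7.5 + (V_1 - 0)/300 = 0
Collecting terms: 0.1367 × V_1 = 2  =>  V_1 = 14.63 V
Part 1:
  Read off the nodal solution: V_1 = 14.63 V
Part 2:
  I_R2 = (V_1 - V_2)/R2 = (14.63 - 0)/300 = 0.04878 A
  Magnitude: I_R2 = 0.04878 A
Part 3:
  I_R1 = (V_0 - V_1)/R1 = (15 - 14.63)/7.5 = 0.04878 A
  P_R1 = I_R1² × R1 = (0.04878)² × 7.5 = 0.01785 W

Final answers:
1. V_1 = 14.63 V
2. I_R2 = 0.04878 A
3. P_R1 = 0.01785 W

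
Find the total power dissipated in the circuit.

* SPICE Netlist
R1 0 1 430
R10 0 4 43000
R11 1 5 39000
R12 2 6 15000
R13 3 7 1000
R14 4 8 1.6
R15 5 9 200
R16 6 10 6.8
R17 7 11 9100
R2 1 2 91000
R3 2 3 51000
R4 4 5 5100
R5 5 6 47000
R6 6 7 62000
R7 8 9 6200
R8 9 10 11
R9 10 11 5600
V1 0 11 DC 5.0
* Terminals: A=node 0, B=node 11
Nodal analysis, taking node 11 as the 0 V reference.
Source V1 fixes V_0 = 5 V.
KCL at each unknown node (sum of currents leaving = 0; resistances in Ω):
  Node 1: (V_1 - 5)/430 + (V_1 - V_2)/91000 + (V_1 - V_5)/39000 = 0
  Node 2: (V_2 - V_1)/91000 + (V_2 - V_3)/51000 + (V_2 - V_6)/15000 = 0
  Node 3: (V_3 - V_2)/51000 + (V_3 - V_7)/1000 = 0
  Node 4: (V_4 - V_5)/5100 + (V_4 - 5)/43000 + (V_4 - V_8)/1.6 = 0
  Node 5: (V_5 - V_4)/5100 + (V_5 - V_6)/47000 + (V_5 - V_1)/39000 + (V_5 - V_9)/200 = 0
  Node 6: (V_6 - V_5)/47000 + (V_6 - V_7)/62000 + (V_6 - V_2)/15000 + (V_6 - V_10)/6.8 = 0
  Node 7: (V_7 - V_6)/62000 + (V_7 - V_3)/1000 + (V_7 - 0)/9100 = 0
  Node 8: (V_8 - V_9)/6200 + (V_8 - V_4)/1.6 = 0
  Node 9: (V_9 - V_8)/6200 + (V_9 - V_10)/11 + (V_9 - V_5)/200 = 0
  Node 10: (V_10 - V_9)/11 + (V_10 - 0)/5600 + (V_10 - V_6)/6.8 = 0
Collecting terms (coefficients in siemens):
  0.002362·V_1 - 0.00001099·V_2 - 0.00002564·V_5 = 0.01163
  0.00009726·V_2 - 0.00001099·V_1 - 0.00001961·V_3 - 0.00006667·V_6 = 0
  0.00102·V_3 - 0.00001961·V_2 - 0.001·V_7 = 0
  0.6252·V_4 - 0.0001961·V_5 - 0.625·V_8 = 0.0001163
  0.005243·V_5 - 0.00002564·V_1 - 0.0001961·V_4 - 0.00002128·V_6 - 0.005·V_9 = 0
  0.1472·V_6 - 0.00006667·V_2 - 0.00002128·V_5 - 0.00001613·V_7 - 0.1471·V_10 = 0
  0.001126·V_7 - 0.001·V_3 - 0.00001613·V_6 = 0
  0.6252·V_8 - 0.625·V_4 - 0.0001613·V_9 = 0
  0.09607·V_9 - 0.005·V_5 - 0.0001613·V_8 - 0.09091·V_10 = 0
  0.2381·V_10 - 0.1471·V_6 - 0.09091·V_9 = 0
Solving these 10 simultaneous equations (Gaussian elimination) gives:
  V_1 = 4.941 V, V_2 = 1.354 V, V_3 = 0.3182 V, V_4 = 1.325 V
  V_5 = 1.098 V, V_6 = 1.068 V, V_7 = 0.2979 V, V_8 = 1.325 V
  V_9 = 1.07 V, V_10 = 1.068 V
Power in each resistor, P = (ΔV)²/R:
  P_R1 = (5 - 4.941)²/430 = 0.000008181 W
  P_R2 = (4.941 - 1.354)²/91000 = 0.0001413 W
  P_R3 = (1.354 - 0.3182)²/51000 = 0.00002105 W
  P_R4 = (1.325 - 1.098)²/5100 = 0.00001005 W
  P_R5 = (1.098 - 1.068)²/47000 = 0.00000001969 W
  P_R6 = (1.068 - 0.2979)²/62000 = 0.000009562 W
  P_R7 = (1.325 - 1.07)²/6200 = 0.00001047 W
  P_R8 = (1.07 - 1.068)²/11 = 0.0000003698 W
  P_R9 = (1.068 - 0)²/5600 = 0.0002036 W
  P_R10 = (5 - 1.325)²/43000 = 0.0003141 W
  P_R11 = (4.941 - 1.098)²/39000 = 0.0003786 W
  P_R12 = (1.354 - 1.068)²/15000 = 0.00000547 W
  P_R13 = (0.3182 - 0.2979)²/1000 = 0.0000004127 W
  P_R14 = (1.325 - 1.325)²/1.6 = 0.000000002701 W
  P_R15 = (1.098 - 1.07)²/200 = 0.000004048 W
  P_R16 = (1.068 - 1.068)²/6.8 = 0.0000000003648 W
  P_R17 = (0.2979 - 0)²/9100 = 0.000009751 W
P_total = P_R1 + P_R2 + P_R3 + P_R4 + P_R5 + P_R6 + P_R7 + P_R8 + P_R9 + P_R10 + P_R11 + P_R12 + P_R13 + P_R14 + P_R15 + P_R16 + P_R17 = 0.001117 W

Final answer: 0.001117 W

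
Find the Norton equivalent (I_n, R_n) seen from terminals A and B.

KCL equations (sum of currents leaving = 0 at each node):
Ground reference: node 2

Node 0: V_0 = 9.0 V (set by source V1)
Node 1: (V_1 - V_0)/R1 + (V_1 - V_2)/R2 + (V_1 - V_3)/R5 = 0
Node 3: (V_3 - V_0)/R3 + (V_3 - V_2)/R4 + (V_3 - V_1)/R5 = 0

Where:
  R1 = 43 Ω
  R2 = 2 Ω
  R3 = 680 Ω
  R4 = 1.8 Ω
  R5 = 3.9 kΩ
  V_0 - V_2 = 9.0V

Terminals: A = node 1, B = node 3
Find the Thévenin equivalent first; then I_n = V_th/R_th and R_n = R_th.
Step 1 — V_th is the open-circuit voltage V_A - V_B (nothing connected across the terminals).
Nodal analysis, taking node 2 as the 0 V reference.
Source V1 fixes V_0 = 9 V.
KCL at each unknown node (sum of currents leaving = 0; resistances in Ω):
  Node 1: (V_1 - 9)/43 + (V_1 - 0)/2 + (V_1 - V_3)/3900 = 0
  Node 3: (V_3 - 9)/680 + (V_3 - 0)/1.8 + (V_3 - V_1)/3900 = 0
Collecting terms (coefficients in siemens):
  0.5235·V_1 - 0.0002564·V_3 = 0.2093
  0.5573·V_3 - 0.0002564·V_1 = 0.01324
Determinant D = (0.5235)(0.5573) - (-0.0002564)(-0.0002564) = 0.2917
V_1 = [(0.2093)(0.5573) - (-0.0002564)(0.01324)]/D = 0.3998 V
V_3 = [(0.5235)(0.01324) - (0.2093)(-0.0002564)]/D = 0.02393 V
V_th = V_1 - V_3 = 0.3998 - 0.02393 = 0.3759 V
Step 2 — R_th: zero the source — replace V1 by a short circuit (node 2 merges into node 0) — and find the resistance seen between A (node 1) and B (node 3).
Reduce the network between node 1 (A) and node 3 (B) by series/parallel combination:
  Rp1 = R1 ‖ R2 (parallel, both between nodes 0 and 1) = 1/(1/43 + 1/2) = 1.911 Ω
  Rp2 = R3 ‖ R4 (parallel, both between nodes 0 and 3) = 1/(1/680 + 1/1.8) = 1.795 Ω
  Rs1 = Rp1 + Rp2 (series, joined only at node 0) = 1.911 + 1.795 = 3.706 Ω
  Rp3 = R5 ‖ Rs1 (parallel, both between nodes 1 and 3) = 1/(1/3900 + 1/3.706) = 3.703 Ω
R_th = 3.703 Ω
I_n = V_th/R_th = 0.3759/3.703 = 0.1015 A, and R_n = R_th = 3.703 Ω

Final answer: I_n = 0.1015 A, R_n = 3.703 Ω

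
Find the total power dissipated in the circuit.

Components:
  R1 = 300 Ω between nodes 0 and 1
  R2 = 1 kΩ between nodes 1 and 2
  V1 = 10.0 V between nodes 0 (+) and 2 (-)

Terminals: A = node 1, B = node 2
Nodal analysis, taking node 2 as the 0 V reference.
Source V1 fixes V_0 = 10 V.
KCL at each unknown node (sum of currents leaving = 0; resistances in Ω):
  Node 1: (V_1 - 10)/300 + (V_1 - 0)/1000 = 0
Collecting terms: 0.004333 × V_1 = 0.03333  =>  V_1 = 7.692 V
Power in each resistor, P = (ΔV)²/R:
  P_R1 = (10 - 7.692)²/300 = 0.01775 W
  P_R2 = (7.692 - 0)²/1000 = 0.05917 W
P_total = P_R1 + P_R2 = 0.07692 W

Final answer: 0.07692 W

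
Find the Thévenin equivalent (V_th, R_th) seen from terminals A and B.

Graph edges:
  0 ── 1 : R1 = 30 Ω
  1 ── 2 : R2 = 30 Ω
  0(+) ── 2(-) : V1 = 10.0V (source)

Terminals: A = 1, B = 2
Step 1 — V_th is the open-circuit voltage V_A - V_B (nothing connected across the terminals).
Nodal analysis, taking node 2 as the 0 V reference.
Source V1 fixes V_0 = 10 V.
KCL at each unknown node (sum of currents leaving = 0; resistances in Ω):
  Node 1: (V_1 - 10)/30 + (V_1 - 0)/30 = 0
Collecting terms: 0.06667 × V_1 = 0.3333  =>  V_1 = 5 V
V_th = V_1 - V_2 = 5 - 0 = 5 V
Step 2 — R_th: zero the source — replace V1 by a short circuit (node 2 merges into node 0) — and find the resistance seen between A (node 1) and B (node 0).
Reduce the network between node 1 (A) and node 0 (B) by series/parallel combination:
  Rp1 = R1 ‖ R2 (parallel, both between nodes 0 and 1) = 1/(1/30 + 1/30) = 15 Ω
R_th = 15 Ω

Final answer: V_th = 5 V, R_th = 15 Ω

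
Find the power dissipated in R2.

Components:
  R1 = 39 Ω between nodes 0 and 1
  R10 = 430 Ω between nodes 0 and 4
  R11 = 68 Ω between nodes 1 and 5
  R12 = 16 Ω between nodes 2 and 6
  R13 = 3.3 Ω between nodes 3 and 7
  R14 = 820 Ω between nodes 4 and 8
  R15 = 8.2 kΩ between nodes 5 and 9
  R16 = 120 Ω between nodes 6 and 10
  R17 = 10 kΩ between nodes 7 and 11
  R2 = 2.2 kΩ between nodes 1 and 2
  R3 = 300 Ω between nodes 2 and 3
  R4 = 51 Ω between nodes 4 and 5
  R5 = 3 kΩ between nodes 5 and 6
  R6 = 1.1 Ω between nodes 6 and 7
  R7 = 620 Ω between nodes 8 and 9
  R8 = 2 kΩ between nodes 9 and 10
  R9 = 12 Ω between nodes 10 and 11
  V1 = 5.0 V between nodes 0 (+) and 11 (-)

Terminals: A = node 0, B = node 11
Nodal analysis, taking node 11 as the 0 V reference.
Source V1 fixes V_0 = 5 V.
KCL at each unknown node (sum of currents leaving = 0; resistances in Ω):
  Node 1: (V_1 - 5)/39 + (V_1 - V_2)/2200 + (V_1 - V_5)/68 = 0
  Node 2: (V_2 - V_1)/2200 + (V_2 - V_3)/300 + (V_2 - V_6)/16 = 0
  Node 3: (V_3 - V_2)/300 + (V_3 - V_7)/3.3 = 0
  Node 4: (V_4 - V_5)/51 + (V_4 - 5)/430 + (V_4 - V_8)/820 = 0
  Node 5: (V_5 - V_4)/51 + (V_5 - V_6)/3000 + (V_5 - V_1)/68 + (V_5 - V_9)/8200 = 0
  Node 6: (V_6 - V_5)/3000 + (V_6 - V_7)/1.1 + (V_6 - V_2)/16 + (V_6 - V_10)/120 = 0
  Node 7: (V_7 - V_6)/1.1 + (V_7 - V_3)/3.3 + (V_7 - 0)/10000 = 0
  Node 8: (V_8 - V_9)/620 + (V_8 - V_4)/820 = 0
  Node 9: (V_9 - V_8)/620 + (V_9 - V_10)/2000 + (V_9 - V_5)/8200 = 0
  Node 10: (V_10 - V_9)/2000 + (V_10 - 0)/12 + (V_10 - V_6)/120 = 0
Collecting terms (coefficients in siemens):
  0.0408·V_1 - 0.0004545·V_2 - 0.01471·V_5 = 0.1282
  0.06629·V_2 - 0.0004545·V_1 - 0.003333·V_3 - 0.0625·V_6 = 0
  0.3064·V_3 - 0.003333·V_2 - 0.303·V_7 = 0
  0.02315·V_4 - 0.01961·V_5 - 0.00122·V_8 = 0.01163
  0.03477·V_5 - 0.01471·V_1 - 0.01961·V_4 - 0.0003333·V_6 - 0.000122·V_9 = 0
  0.9803·V_6 - 0.0625·V_2 - 0.0003333·V_5 - 0.9091·V_7 - 0.008333·V_10 = 0
  1.212·V_7 - 0.303·V_3 - 0.9091·V_6 = 0
  0.002832·V_8 - 0.00122·V_4 - 0.001613·V_9 = 0
  0.002235·V_9 - 0.000122·V_5 - 0.001613·V_8 - 0.0005·V_10 = 0
  0.09217·V_10 - 0.008333·V_6 - 0.0005·V_9 = 0
Solving these 10 simultaneous equations (Gaussian elimination) gives:
  V_1 = 4.841 V, V_2 = 0.4889 V, V_3 = 0.4592 V, V_4 = 4.675 V
  V_5 = 4.699 V, V_6 = 0.4588 V, V_7 = 0.4589 V, V_8 = 3.678 V
  V_9 = 2.924 V, V_10 = 0.05735 V
I_R2 = (V_1 - V_2)/R2 = (4.841 - 0.4889)/2200 = 0.001978 A
P_R2 = I_R2² × R2 = (0.001978)² × 2200 = 0.00861 W

Final answer: 0.00861 W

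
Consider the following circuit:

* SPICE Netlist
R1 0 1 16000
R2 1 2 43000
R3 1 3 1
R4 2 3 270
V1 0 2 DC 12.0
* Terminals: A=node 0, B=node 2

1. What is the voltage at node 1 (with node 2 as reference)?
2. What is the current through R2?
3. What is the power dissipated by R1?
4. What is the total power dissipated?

Nodal analysis, taking node 2 as the 0 V reference.
Source V1 fixes V_0 = 12 V.
KCL at each unknown node (sum of currents leaving = 0; resistances in Ω):
  Node 1: (V_1 - 12)/16000 + (V_1 - 0)/43000 + (V_1 - V_3)/1 = 0
  Node 3: (V_3 - V_1)/1 + (V_3 - 0)/270 = 0
Collecting terms (coefficients in siemens):
  1·V_1 - 1·V_3 = 0.00075
  1.004·V_3 - 1·V_1 = 0
Determinant D = (1)(1.004) - (-1)(-1) = 0.00379
V_1 = [(0.00075)(1.004) - (-1)(0)]/D = 0.1986 V
V_3 = [(1)(0) - (0.00075)(-1)]/D = 0.1979 V
Part 1:
  Read off the nodal solution: V_1 = 0.1986 V
Part 2:
  I_R2 = (V_1 - V_2)/R2 = (0.1986 - 0)/43000 = 0.000004619 A
  Magnitude: I_R2 = 0.000004619 A
Part 3:
  I_R1 = (V_0 - V_1)/R1 = (12 - 0.1986)/16000 = 0.0007376 A
  P_R1 = I_R1² × R1 = (0.0007376)² × 16000 = 0.008705 W
Part 4:
  Power in each resistor, P = (ΔV)²/R:
    P_R1 = (12 - 0.1986)²/16000 = 0.008705 W
    P_R2 = (0.1986 - 0)²/43000 = 0.0000009176 W
    P_R3 = (0.1986 - 0.1979)²/1 = 0.0000005372 W
    P_R4 = (0 - 0.1979)²/270 = 0.0001451 W
  P_total = P_R1 + P_R2 + P_R3 + P_R4 = 0.008851 W

Final answers:
1. V_1 = 0.1986 V
2. I_R2 = 4.619e-06 A
3. P_R1 = 0.008705 W
4. P_total = 0.008851 W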